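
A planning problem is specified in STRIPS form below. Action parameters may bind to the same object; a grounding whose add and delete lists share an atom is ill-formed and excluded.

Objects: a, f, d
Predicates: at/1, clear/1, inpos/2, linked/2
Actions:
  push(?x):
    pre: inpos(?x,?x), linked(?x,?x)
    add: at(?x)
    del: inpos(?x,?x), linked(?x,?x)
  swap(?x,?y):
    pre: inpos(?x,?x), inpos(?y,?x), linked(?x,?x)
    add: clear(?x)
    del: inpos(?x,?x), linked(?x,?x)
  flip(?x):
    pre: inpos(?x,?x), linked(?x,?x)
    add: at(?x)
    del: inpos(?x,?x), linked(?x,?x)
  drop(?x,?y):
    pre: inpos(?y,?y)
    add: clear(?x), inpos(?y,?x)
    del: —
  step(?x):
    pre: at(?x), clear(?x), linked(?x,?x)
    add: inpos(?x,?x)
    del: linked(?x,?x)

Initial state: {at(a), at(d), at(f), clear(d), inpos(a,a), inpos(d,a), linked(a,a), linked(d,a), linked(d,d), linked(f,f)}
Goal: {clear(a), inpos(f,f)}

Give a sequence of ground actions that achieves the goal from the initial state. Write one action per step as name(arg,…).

1. drop(a,a)  →  {at(a), at(d), at(f), clear(a), clear(d), inpos(a,a), inpos(d,a), linked(a,a), linked(d,a), linked(d,d), linked(f,f)}
2. drop(f,a)  →  {at(a), at(d), at(f), clear(a), clear(d), clear(f), inpos(a,a), inpos(a,f), inpos(d,a), linked(a,a), linked(d,a), linked(d,d), linked(f,f)}
3. step(f)  →  {at(a), at(d), at(f), clear(a), clear(d), clear(f), inpos(a,a), inpos(a,f), inpos(d,a), inpos(f,f), linked(a,a), linked(d,a), linked(d,d)}

drop(a,a); drop(f,a); step(f)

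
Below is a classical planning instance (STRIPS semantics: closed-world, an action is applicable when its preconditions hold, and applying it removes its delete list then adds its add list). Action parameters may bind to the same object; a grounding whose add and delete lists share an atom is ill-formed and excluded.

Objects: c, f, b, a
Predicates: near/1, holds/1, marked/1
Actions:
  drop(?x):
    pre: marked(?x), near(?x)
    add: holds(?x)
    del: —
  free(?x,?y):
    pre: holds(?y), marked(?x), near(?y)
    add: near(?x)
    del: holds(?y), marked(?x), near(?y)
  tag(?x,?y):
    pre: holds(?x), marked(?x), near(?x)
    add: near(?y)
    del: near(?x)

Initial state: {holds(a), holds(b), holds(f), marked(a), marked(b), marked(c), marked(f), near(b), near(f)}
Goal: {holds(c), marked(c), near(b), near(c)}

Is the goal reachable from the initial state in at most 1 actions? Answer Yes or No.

1. tag(f,c)  →  {holds(a), holds(b), holds(f), marked(a), marked(b), marked(c), marked(f), near(b), near(c)}
2. drop(c)  →  {holds(a), holds(b), holds(c), holds(f), marked(a), marked(b), marked(c), marked(f), near(b), near(c)}
optimal plan length = 2; 2 > 1

No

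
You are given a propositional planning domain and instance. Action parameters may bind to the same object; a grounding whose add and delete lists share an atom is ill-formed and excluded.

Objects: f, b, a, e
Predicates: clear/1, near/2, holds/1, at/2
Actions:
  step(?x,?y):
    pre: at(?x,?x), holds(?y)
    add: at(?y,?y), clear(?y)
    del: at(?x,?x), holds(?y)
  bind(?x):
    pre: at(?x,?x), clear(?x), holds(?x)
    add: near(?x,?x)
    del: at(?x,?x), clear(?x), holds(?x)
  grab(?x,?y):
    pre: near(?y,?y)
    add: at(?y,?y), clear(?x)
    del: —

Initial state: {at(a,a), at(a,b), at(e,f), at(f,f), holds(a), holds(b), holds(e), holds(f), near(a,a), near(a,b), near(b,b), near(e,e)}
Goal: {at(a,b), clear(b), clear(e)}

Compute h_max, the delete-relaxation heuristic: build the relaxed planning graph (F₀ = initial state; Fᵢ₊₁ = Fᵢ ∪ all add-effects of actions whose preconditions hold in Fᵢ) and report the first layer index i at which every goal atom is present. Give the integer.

1

F0 = init (12 atoms)
F1 = F0 ∪ {at(b,b), at(e,e), clear(a), clear(b), clear(e), clear(f)}  (18 atoms)
goal ⊆ F1  ⇒  h_max = 1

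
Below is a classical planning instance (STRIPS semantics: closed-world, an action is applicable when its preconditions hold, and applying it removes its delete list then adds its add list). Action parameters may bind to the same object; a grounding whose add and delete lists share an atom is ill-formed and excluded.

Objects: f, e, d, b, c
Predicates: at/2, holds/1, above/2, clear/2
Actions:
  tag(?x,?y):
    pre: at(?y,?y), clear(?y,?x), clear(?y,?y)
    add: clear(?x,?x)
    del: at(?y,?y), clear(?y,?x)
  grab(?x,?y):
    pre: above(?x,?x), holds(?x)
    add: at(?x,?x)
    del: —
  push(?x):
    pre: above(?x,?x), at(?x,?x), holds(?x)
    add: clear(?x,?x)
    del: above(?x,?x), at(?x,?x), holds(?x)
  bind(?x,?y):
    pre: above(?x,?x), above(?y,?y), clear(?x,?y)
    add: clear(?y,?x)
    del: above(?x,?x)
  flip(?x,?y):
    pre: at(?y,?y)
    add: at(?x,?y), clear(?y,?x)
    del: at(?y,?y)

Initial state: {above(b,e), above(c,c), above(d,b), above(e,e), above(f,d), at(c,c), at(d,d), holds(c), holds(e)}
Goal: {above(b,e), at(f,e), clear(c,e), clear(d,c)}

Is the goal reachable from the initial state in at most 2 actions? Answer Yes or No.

No

1. grab(e,f)  →  {above(b,e), above(c,c), above(d,b), above(e,e), above(f,d), at(c,c), at(d,d), at(e,e), holds(c), holds(e)}
2. flip(f,e)  →  {above(b,e), above(c,c), above(d,b), above(e,e), above(f,d), at(c,c), at(d,d), at(f,e), clear(e,f), holds(c), holds(e)}
3. flip(e,c)  →  {above(b,e), above(c,c), above(d,b), above(e,e), above(f,d), at(d,d), at(e,c), at(f,e), clear(c,e), clear(e,f), holds(c), holds(e)}
4. flip(c,d)  →  {above(b,e), above(c,c), above(d,b), above(e,e), above(f,d), at(c,d), at(e,c), at(f,e), clear(c,e), clear(d,c), clear(e,f), holds(c), holds(e)}
optimal plan length = 4; 4 > 2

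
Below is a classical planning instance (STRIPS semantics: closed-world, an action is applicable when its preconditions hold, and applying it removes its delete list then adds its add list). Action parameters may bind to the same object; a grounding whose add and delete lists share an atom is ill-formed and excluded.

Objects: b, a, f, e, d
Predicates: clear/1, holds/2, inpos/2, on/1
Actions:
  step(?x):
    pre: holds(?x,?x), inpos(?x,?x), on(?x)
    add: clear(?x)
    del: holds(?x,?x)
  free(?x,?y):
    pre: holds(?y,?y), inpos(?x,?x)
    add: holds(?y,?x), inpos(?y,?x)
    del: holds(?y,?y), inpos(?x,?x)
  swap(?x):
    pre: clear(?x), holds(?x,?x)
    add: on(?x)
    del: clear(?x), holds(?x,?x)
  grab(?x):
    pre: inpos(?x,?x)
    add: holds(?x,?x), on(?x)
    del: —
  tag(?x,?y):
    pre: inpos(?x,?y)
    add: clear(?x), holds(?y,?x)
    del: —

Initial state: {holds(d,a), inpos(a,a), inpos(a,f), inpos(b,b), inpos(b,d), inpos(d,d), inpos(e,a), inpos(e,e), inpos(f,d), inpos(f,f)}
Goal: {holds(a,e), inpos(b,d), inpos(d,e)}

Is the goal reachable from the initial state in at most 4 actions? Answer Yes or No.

1. grab(d)  →  {holds(d,a), holds(d,d), inpos(a,a), inpos(a,f), inpos(b,b), inpos(b,d), inpos(d,d), inpos(e,a), inpos(e,e), inpos(f,d), inpos(f,f), on(d)}
2. free(e,d)  →  {holds(d,a), holds(d,e), inpos(a,a), inpos(a,f), inpos(b,b), inpos(b,d), inpos(d,d), inpos(d,e), inpos(e,a), inpos(f,d), inpos(f,f), on(d)}
3. tag(e,a)  →  {clear(e), holds(a,e), holds(d,a), holds(d,e), inpos(a,a), inpos(a,f), inpos(b,b), inpos(b,d), inpos(d,d), inpos(d,e), inpos(e,a), inpos(f,d), inpos(f,f), on(d)}
optimal plan length = 3; 3 ≤ 4

Yes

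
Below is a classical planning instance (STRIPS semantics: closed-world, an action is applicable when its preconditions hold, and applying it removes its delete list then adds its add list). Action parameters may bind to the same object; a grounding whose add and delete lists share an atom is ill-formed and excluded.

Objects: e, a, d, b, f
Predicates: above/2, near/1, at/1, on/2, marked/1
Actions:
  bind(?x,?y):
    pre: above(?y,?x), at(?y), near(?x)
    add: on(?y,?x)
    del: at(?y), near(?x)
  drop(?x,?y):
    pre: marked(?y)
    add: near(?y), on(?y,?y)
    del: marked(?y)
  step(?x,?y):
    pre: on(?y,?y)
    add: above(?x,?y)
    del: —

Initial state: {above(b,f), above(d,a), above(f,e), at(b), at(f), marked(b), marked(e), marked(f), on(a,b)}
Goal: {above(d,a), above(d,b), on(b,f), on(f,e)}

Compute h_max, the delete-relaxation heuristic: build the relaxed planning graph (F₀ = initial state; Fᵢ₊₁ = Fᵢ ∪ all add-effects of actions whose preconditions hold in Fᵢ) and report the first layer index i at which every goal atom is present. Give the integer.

2

F0 = init (9 atoms)
F1 = F0 ∪ {near(b), near(e), near(f), on(b,b), on(e,e), on(f,f)}  (15 atoms)
F2 = F1 ∪ {above(a,b), above(a,e), above(a,f), above(b,b), above(b,e), above(d,b), above(d,e), above(d,f), above(e,b), above(e,e), above(e,f), above(f,b), above(f,f), on(b,f), on(f,e)}  (30 atoms)
goal ⊆ F2  ⇒  h_max = 2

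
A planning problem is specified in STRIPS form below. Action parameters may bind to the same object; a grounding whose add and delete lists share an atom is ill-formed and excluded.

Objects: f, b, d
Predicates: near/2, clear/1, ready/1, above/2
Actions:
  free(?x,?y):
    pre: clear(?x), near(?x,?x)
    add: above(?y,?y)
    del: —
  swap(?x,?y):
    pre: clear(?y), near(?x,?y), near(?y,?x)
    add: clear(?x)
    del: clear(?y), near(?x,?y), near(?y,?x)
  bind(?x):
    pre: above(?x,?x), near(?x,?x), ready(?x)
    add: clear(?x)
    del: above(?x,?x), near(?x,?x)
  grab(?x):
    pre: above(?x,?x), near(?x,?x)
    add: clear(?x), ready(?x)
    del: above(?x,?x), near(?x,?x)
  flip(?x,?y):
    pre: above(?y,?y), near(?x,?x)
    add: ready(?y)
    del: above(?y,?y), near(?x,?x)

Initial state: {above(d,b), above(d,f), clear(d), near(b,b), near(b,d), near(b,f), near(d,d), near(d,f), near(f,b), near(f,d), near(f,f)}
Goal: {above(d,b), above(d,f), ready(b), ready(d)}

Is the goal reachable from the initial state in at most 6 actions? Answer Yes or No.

Yes

1. free(d,b)  →  {above(b,b), above(d,b), above(d,f), clear(d), near(b,b), near(b,d), near(b,f), near(d,d), near(d,f), near(f,b), near(f,d), near(f,f)}
2. free(d,d)  →  {above(b,b), above(d,b), above(d,d), above(d,f), clear(d), near(b,b), near(b,d), near(b,f), near(d,d), near(d,f), near(f,b), near(f,d), near(f,f)}
3. grab(b)  →  {above(d,b), above(d,d), above(d,f), clear(b), clear(d), near(b,d), near(b,f), near(d,d), near(d,f), near(f,b), near(f,d), near(f,f), ready(b)}
4. grab(d)  →  {above(d,b), above(d,f), clear(b), clear(d), near(b,d), near(b,f), near(d,f), near(f,b), near(f,d), near(f,f), ready(b), ready(d)}
optimal plan length = 4; 4 ≤ 6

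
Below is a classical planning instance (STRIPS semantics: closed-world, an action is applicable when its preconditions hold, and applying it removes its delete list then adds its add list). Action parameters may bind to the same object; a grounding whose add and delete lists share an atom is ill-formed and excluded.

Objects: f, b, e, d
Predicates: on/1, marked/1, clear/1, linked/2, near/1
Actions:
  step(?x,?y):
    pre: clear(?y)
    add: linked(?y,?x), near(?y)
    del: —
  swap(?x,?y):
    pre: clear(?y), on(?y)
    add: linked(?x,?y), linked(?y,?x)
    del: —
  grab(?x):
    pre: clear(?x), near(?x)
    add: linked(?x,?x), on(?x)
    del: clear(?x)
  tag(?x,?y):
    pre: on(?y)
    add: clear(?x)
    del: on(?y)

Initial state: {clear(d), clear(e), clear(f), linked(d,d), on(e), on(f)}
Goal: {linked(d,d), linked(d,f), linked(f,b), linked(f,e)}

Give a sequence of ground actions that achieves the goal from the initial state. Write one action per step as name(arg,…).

1. step(f,d)  →  {clear(d), clear(e), clear(f), linked(d,d), linked(d,f), near(d), on(e), on(f)}
2. step(b,f)  →  {clear(d), clear(e), clear(f), linked(d,d), linked(d,f), linked(f,b), near(d), near(f), on(e), on(f)}
3. step(e,f)  →  {clear(d), clear(e), clear(f), linked(d,d), linked(d,f), linked(f,b), linked(f,e), near(d), near(f), on(e), on(f)}

step(f,d); step(b,f); step(e,f)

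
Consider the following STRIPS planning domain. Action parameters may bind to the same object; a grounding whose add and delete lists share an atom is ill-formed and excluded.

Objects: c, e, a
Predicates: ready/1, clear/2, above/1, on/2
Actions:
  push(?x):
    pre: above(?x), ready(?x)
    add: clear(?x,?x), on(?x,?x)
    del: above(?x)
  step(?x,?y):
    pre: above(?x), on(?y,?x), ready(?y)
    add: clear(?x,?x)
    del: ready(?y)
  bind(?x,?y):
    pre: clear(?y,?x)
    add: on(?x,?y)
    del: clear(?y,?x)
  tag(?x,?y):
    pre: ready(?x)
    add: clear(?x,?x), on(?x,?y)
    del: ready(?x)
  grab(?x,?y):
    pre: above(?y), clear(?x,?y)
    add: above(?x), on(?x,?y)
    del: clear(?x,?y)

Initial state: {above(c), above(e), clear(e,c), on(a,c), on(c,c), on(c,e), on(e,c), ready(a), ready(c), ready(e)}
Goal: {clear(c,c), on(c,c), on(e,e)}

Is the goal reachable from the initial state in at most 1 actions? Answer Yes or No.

No

1. push(c)  →  {above(e), clear(c,c), clear(e,c), on(a,c), on(c,c), on(c,e), on(e,c), ready(a), ready(c), ready(e)}
2. push(e)  →  {clear(c,c), clear(e,c), clear(e,e), on(a,c), on(c,c), on(c,e), on(e,c), on(e,e), ready(a), ready(c), ready(e)}
optimal plan length = 2; 2 > 1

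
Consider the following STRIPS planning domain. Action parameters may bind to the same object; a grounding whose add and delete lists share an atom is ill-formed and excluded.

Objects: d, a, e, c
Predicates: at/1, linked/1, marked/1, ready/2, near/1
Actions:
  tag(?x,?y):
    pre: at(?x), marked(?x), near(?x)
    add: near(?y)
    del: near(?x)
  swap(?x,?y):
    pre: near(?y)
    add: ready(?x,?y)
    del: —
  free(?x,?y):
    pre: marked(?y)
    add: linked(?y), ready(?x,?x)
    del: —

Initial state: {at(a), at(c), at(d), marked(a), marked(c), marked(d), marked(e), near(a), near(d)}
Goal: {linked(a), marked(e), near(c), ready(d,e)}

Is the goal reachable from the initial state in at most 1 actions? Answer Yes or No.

No

1. tag(d,e)  →  {at(a), at(c), at(d), marked(a), marked(c), marked(d), marked(e), near(a), near(e)}
2. tag(a,c)  →  {at(a), at(c), at(d), marked(a), marked(c), marked(d), marked(e), near(c), near(e)}
3. swap(d,e)  →  {at(a), at(c), at(d), marked(a), marked(c), marked(d), marked(e), near(c), near(e), ready(d,e)}
4. free(d,a)  →  {at(a), at(c), at(d), linked(a), marked(a), marked(c), marked(d), marked(e), near(c), near(e), ready(d,d), ready(d,e)}
optimal plan length = 4; 4 > 1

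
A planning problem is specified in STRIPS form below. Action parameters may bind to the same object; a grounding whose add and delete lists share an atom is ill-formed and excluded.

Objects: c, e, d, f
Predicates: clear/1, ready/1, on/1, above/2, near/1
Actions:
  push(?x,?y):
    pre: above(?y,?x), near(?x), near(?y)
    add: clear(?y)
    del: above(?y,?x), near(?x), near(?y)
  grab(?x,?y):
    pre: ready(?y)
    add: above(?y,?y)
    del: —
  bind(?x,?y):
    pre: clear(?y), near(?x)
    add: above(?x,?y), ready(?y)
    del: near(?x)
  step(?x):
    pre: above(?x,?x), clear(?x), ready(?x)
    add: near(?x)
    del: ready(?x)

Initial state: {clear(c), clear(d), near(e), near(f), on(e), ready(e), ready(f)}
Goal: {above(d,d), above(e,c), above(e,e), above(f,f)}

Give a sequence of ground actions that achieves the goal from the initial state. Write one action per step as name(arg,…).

1. grab(c,e)  →  {above(e,e), clear(c), clear(d), near(e), near(f), on(e), ready(e), ready(f)}
2. grab(c,f)  →  {above(e,e), above(f,f), clear(c), clear(d), near(e), near(f), on(e), ready(e), ready(f)}
3. bind(e,c)  →  {above(e,c), above(e,e), above(f,f), clear(c), clear(d), near(f), on(e), ready(c), ready(e), ready(f)}
4. bind(f,d)  →  {above(e,c), above(e,e), above(f,d), above(f,f), clear(c), clear(d), on(e), ready(c), ready(d), ready(e), ready(f)}
5. grab(c,d)  →  {above(d,d), above(e,c), above(e,e), above(f,d), above(f,f), clear(c), clear(d), on(e), ready(c), ready(d), ready(e), ready(f)}

grab(c,e); grab(c,f); bind(e,c); bind(f,d); grab(c,d)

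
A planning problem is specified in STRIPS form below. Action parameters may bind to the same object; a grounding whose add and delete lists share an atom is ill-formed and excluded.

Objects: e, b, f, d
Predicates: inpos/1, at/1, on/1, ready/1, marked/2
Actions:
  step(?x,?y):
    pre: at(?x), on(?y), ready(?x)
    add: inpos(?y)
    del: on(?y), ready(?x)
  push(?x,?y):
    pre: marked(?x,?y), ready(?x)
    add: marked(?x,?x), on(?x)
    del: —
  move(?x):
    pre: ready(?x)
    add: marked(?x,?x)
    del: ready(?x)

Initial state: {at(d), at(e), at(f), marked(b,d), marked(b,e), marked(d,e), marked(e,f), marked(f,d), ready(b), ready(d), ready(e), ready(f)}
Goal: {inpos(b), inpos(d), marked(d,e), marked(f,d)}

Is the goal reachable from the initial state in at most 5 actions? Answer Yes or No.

1. push(b,e)  →  {at(d), at(e), at(f), marked(b,b), marked(b,d), marked(b,e), marked(d,e), marked(e,f), marked(f,d), on(b), ready(b), ready(d), ready(e), ready(f)}
2. step(e,b)  →  {at(d), at(e), at(f), inpos(b), marked(b,b), marked(b,d), marked(b,e), marked(d,e), marked(e,f), marked(f,d), ready(b), ready(d), ready(f)}
3. push(d,e)  →  {at(d), at(e), at(f), inpos(b), marked(b,b), marked(b,d), marked(b,e), marked(d,d), marked(d,e), marked(e,f), marked(f,d), on(d), ready(b), ready(d), ready(f)}
4. step(f,d)  →  {at(d), at(e), at(f), inpos(b), inpos(d), marked(b,b), marked(b,d), marked(b,e), marked(d,d), marked(d,e), marked(e,f), marked(f,d), ready(b), ready(d)}
optimal plan length = 4; 4 ≤ 5

Yes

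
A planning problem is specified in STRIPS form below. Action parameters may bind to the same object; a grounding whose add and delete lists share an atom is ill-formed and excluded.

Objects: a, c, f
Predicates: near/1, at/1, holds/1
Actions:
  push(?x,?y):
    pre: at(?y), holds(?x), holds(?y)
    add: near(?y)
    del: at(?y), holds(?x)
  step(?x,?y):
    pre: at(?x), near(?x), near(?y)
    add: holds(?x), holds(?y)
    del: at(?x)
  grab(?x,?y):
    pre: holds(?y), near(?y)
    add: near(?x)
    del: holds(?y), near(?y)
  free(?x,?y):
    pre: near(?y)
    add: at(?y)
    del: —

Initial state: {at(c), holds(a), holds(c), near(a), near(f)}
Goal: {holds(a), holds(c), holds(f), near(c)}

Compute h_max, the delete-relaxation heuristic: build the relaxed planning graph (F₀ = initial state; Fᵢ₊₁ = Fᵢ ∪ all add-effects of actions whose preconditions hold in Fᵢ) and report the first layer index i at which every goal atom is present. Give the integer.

2

F0 = init (5 atoms)
F1 = F0 ∪ {at(a), at(f), near(c)}  (8 atoms)
F2 = F1 ∪ {holds(f)}  (9 atoms)
goal ⊆ F2  ⇒  h_max = 2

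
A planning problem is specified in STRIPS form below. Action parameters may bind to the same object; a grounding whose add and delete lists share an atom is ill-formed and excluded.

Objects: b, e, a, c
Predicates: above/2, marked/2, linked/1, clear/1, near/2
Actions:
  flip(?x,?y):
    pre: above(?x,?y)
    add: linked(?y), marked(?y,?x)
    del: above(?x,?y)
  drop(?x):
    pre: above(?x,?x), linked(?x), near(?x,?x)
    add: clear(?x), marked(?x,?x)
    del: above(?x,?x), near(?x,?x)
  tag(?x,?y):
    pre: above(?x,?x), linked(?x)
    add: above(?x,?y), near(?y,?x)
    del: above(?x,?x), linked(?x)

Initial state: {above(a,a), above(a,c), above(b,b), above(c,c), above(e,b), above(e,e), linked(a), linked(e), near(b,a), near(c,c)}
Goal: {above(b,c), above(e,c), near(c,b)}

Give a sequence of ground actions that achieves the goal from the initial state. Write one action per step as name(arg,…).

1. flip(e,b)  →  {above(a,a), above(a,c), above(b,b), above(c,c), above(e,e), linked(a), linked(b), linked(e), marked(b,e), near(b,a), near(c,c)}
2. tag(b,c)  →  {above(a,a), above(a,c), above(b,c), above(c,c), above(e,e), linked(a), linked(e), marked(b,e), near(b,a), near(c,b), near(c,c)}
3. tag(e,c)  →  {above(a,a), above(a,c), above(b,c), above(c,c), above(e,c), linked(a), marked(b,e), near(b,a), near(c,b), near(c,c), near(c,e)}

flip(e,b); tag(b,c); tag(e,c)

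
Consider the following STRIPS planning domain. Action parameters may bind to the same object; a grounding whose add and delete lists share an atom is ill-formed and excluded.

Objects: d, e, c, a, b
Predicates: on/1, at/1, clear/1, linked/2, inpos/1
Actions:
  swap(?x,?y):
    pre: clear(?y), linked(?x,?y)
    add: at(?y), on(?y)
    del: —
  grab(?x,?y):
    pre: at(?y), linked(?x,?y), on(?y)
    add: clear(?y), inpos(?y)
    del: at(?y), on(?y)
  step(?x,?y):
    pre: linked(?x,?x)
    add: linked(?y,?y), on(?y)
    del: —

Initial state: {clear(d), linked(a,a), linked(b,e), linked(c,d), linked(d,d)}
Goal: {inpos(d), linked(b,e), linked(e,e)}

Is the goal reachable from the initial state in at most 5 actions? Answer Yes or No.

Yes

1. swap(d,d)  →  {at(d), clear(d), linked(a,a), linked(b,e), linked(c,d), linked(d,d), on(d)}
2. grab(d,d)  →  {clear(d), inpos(d), linked(a,a), linked(b,e), linked(c,d), linked(d,d)}
3. step(d,e)  →  {clear(d), inpos(d), linked(a,a), linked(b,e), linked(c,d), linked(d,d), linked(e,e), on(e)}
optimal plan length = 3; 3 ≤ 5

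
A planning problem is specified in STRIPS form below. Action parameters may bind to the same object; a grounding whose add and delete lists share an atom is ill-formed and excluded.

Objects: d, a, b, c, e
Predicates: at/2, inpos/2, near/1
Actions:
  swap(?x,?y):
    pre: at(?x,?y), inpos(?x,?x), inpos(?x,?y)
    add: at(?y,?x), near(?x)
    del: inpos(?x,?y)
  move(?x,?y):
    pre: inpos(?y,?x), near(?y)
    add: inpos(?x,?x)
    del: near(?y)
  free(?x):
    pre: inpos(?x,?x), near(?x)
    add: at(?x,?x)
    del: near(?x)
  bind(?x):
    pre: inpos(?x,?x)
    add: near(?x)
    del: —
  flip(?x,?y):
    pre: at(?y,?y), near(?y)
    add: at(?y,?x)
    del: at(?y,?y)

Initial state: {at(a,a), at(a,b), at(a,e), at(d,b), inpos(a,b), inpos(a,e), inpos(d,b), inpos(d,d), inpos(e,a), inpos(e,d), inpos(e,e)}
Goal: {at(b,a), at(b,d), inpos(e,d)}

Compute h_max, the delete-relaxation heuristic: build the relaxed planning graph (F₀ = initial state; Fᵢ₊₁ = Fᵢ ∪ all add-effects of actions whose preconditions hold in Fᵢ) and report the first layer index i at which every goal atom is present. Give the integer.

F0 = init (11 atoms)
F1 = F0 ∪ {at(b,d), near(d), near(e)}  (14 atoms)
F2 = F1 ∪ {at(d,d), at(e,e), inpos(a,a), inpos(b,b)}  (18 atoms)
F3 = F2 ∪ {at(b,a), at(d,a), at(d,c), at(d,e), at(e,a), at(e,b), at(e,c), at(e,d), near(a), near(b)}  (28 atoms)
goal ⊆ F3  ⇒  h_max = 3

3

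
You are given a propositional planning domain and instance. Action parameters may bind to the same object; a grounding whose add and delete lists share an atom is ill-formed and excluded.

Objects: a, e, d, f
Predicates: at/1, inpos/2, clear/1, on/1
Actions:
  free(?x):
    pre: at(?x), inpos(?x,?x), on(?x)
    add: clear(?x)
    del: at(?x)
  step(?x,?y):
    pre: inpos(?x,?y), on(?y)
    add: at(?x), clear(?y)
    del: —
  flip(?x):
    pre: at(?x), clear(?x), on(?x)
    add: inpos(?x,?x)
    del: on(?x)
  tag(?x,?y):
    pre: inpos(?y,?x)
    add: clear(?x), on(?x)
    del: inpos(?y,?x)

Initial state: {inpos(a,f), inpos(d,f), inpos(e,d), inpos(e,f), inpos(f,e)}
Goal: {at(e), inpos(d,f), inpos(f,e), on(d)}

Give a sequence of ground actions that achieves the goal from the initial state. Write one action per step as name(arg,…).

tag(d,e); tag(f,a); step(e,f)

1. tag(d,e)  →  {clear(d), inpos(a,f), inpos(d,f), inpos(e,f), inpos(f,e), on(d)}
2. tag(f,a)  →  {clear(d), clear(f), inpos(d,f), inpos(e,f), inpos(f,e), on(d), on(f)}
3. step(e,f)  →  {at(e), clear(d), clear(f), inpos(d,f), inpos(e,f), inpos(f,e), on(d), on(f)}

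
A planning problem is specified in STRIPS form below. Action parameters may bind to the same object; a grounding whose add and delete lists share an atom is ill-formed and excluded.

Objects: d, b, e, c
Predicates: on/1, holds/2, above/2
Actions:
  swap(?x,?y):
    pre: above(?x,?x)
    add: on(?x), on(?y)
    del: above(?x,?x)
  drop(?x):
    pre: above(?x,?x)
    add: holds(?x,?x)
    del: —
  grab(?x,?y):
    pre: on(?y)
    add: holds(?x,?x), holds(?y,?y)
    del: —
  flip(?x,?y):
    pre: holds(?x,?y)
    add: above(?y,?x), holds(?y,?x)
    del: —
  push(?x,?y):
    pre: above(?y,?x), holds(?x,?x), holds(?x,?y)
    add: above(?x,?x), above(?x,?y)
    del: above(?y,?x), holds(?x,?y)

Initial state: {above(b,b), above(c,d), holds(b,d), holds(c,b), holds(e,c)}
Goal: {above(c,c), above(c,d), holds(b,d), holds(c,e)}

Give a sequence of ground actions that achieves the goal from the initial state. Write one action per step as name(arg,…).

swap(b,d); grab(c,d); flip(e,c); flip(c,c)

1. swap(b,d)  →  {above(c,d), holds(b,d), holds(c,b), holds(e,c), on(b), on(d)}
2. grab(c,d)  →  {above(c,d), holds(b,d), holds(c,b), holds(c,c), holds(d,d), holds(e,c), on(b), on(d)}
3. flip(e,c)  →  {above(c,d), above(c,e), holds(b,d), holds(c,b), holds(c,c), holds(c,e), holds(d,d), holds(e,c), on(b), on(d)}
4. flip(c,c)  →  {above(c,c), above(c,d), above(c,e), holds(b,d), holds(c,b), holds(c,c), holds(c,e), holds(d,d), holds(e,c), on(b), on(d)}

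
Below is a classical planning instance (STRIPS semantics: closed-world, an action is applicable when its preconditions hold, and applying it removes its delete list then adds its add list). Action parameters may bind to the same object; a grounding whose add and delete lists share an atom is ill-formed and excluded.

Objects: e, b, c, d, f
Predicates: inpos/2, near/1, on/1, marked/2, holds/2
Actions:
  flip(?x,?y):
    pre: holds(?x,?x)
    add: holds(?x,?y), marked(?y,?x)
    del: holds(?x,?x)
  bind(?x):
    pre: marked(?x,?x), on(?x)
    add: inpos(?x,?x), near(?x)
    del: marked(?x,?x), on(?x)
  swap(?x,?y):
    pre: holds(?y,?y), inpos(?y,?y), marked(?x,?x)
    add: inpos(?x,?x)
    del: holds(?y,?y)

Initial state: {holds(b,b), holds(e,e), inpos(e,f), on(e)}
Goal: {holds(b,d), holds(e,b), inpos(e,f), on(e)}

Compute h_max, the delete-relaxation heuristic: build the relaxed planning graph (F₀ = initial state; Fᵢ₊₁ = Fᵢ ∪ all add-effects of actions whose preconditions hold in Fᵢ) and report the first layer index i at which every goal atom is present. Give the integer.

F0 = init (4 atoms)
F1 = F0 ∪ {holds(b,c), holds(b,d), holds(b,e), holds(b,f), holds(e,b), holds(e,c), holds(e,d), holds(e,f), marked(b,e), marked(c,b), marked(c,e), marked(d,b), marked(d,e), marked(e,b), marked(f,b), marked(f,e)}  (20 atoms)
goal ⊆ F1  ⇒  h_max = 1

1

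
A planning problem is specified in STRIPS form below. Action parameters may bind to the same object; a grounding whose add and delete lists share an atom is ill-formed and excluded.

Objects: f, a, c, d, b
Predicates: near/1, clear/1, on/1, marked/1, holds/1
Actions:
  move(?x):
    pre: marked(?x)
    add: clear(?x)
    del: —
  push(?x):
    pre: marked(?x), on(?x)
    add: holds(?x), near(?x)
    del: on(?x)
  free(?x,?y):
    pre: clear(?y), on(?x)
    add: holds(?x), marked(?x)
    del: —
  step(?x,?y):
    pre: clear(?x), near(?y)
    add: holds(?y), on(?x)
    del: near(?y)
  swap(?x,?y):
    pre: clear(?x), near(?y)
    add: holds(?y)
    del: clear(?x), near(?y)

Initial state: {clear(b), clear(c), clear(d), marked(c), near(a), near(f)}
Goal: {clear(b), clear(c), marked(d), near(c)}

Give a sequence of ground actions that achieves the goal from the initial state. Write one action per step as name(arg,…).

1. step(c,f)  →  {clear(b), clear(c), clear(d), holds(f), marked(c), near(a), on(c)}
2. push(c)  →  {clear(b), clear(c), clear(d), holds(c), holds(f), marked(c), near(a), near(c)}
3. step(d,a)  →  {clear(b), clear(c), clear(d), holds(a), holds(c), holds(f), marked(c), near(c), on(d)}
4. free(d,c)  →  {clear(b), clear(c), clear(d), holds(a), holds(c), holds(d), holds(f), marked(c), marked(d), near(c), on(d)}

step(c,f); push(c); step(d,a); free(d,c)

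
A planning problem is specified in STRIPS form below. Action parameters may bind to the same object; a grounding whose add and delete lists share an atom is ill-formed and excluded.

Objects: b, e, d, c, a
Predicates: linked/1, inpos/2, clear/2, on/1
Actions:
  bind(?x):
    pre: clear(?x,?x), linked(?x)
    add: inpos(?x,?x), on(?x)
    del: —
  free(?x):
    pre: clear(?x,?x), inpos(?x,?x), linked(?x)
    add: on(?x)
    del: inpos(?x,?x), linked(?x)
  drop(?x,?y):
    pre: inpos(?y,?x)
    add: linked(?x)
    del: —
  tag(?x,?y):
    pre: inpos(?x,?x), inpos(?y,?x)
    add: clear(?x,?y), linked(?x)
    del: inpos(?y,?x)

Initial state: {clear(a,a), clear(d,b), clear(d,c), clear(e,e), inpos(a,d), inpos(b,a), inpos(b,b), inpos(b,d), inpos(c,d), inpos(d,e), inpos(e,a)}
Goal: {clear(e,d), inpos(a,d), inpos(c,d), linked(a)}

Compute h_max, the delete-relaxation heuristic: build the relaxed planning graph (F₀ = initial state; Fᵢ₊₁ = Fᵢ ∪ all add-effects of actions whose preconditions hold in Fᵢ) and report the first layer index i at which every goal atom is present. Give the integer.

3

F0 = init (11 atoms)
F1 = F0 ∪ {clear(b,b), linked(a), linked(b), linked(d), linked(e)}  (16 atoms)
F2 = F1 ∪ {inpos(a,a), inpos(e,e), on(a), on(b), on(e)}  (21 atoms)
F3 = F2 ∪ {clear(a,b), clear(a,e), clear(e,d)}  (24 atoms)
goal ⊆ F3  ⇒  h_max = 3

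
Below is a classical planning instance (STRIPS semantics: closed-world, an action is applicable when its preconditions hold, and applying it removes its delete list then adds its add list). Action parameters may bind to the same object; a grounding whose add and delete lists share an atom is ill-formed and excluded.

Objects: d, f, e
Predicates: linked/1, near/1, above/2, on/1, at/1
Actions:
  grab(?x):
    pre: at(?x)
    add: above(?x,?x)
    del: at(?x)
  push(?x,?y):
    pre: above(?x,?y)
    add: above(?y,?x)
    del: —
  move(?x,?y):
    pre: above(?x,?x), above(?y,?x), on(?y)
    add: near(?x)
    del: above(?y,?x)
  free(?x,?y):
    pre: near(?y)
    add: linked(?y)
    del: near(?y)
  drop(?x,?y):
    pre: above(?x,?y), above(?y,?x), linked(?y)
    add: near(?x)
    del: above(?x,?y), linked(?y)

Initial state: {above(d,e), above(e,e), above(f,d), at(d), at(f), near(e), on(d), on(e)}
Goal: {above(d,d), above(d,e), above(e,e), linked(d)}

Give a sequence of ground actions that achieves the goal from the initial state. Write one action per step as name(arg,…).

grab(d); push(d,e); move(d,e); free(d,d)

1. grab(d)  →  {above(d,d), above(d,e), above(e,e), above(f,d), at(f), near(e), on(d), on(e)}
2. push(d,e)  →  {above(d,d), above(d,e), above(e,d), above(e,e), above(f,d), at(f), near(e), on(d), on(e)}
3. move(d,e)  →  {above(d,d), above(d,e), above(e,e), above(f,d), at(f), near(d), near(e), on(d), on(e)}
4. free(d,d)  →  {above(d,d), above(d,e), above(e,e), above(f,d), at(f), linked(d), near(e), on(d), on(e)}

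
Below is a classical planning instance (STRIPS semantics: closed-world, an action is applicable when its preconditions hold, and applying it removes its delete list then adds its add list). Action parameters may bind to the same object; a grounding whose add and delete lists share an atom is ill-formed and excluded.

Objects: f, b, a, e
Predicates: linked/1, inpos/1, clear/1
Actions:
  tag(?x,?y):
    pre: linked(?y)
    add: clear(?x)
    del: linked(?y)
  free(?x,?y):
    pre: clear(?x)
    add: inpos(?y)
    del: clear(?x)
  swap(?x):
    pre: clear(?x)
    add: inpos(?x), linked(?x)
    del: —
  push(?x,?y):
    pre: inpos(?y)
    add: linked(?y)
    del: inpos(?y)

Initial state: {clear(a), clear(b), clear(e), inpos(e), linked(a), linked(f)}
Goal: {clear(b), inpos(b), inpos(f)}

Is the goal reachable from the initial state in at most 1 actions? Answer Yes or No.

1. free(a,f)  →  {clear(b), clear(e), inpos(e), inpos(f), linked(a), linked(f)}
2. free(e,b)  →  {clear(b), inpos(b), inpos(e), inpos(f), linked(a), linked(f)}
optimal plan length = 2; 2 > 1

No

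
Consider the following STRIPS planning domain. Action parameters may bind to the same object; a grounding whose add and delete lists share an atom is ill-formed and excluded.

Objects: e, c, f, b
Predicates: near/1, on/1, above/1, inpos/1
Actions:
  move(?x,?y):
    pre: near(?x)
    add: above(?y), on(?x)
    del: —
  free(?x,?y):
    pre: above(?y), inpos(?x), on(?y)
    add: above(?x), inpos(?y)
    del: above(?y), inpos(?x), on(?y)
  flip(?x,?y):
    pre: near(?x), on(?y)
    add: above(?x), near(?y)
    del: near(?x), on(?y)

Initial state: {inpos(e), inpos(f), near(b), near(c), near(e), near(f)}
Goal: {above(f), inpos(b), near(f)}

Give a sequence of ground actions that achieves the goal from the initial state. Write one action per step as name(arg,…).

1. move(b,b)  →  {above(b), inpos(e), inpos(f), near(b), near(c), near(e), near(f), on(b)}
2. free(f,b)  →  {above(f), inpos(b), inpos(e), near(b), near(c), near(e), near(f)}

move(b,b); free(f,b)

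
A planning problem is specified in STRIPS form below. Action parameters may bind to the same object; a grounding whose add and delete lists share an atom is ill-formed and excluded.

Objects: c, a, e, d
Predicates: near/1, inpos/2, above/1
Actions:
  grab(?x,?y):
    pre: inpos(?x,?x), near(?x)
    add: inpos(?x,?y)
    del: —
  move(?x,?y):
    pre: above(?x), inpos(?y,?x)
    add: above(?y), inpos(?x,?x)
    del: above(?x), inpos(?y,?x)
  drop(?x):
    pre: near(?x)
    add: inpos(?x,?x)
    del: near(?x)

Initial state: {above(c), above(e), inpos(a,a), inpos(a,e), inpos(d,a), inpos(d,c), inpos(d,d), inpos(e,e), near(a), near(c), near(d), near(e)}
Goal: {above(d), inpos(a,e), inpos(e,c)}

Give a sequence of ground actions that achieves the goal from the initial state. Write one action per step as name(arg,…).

1. grab(e,c)  →  {above(c), above(e), inpos(a,a), inpos(a,e), inpos(d,a), inpos(d,c), inpos(d,d), inpos(e,c), inpos(e,e), near(a), near(c), near(d), near(e)}
2. move(c,d)  →  {above(d), above(e), inpos(a,a), inpos(a,e), inpos(c,c), inpos(d,a), inpos(d,d), inpos(e,c), inpos(e,e), near(a), near(c), near(d), near(e)}

grab(e,c); move(c,d)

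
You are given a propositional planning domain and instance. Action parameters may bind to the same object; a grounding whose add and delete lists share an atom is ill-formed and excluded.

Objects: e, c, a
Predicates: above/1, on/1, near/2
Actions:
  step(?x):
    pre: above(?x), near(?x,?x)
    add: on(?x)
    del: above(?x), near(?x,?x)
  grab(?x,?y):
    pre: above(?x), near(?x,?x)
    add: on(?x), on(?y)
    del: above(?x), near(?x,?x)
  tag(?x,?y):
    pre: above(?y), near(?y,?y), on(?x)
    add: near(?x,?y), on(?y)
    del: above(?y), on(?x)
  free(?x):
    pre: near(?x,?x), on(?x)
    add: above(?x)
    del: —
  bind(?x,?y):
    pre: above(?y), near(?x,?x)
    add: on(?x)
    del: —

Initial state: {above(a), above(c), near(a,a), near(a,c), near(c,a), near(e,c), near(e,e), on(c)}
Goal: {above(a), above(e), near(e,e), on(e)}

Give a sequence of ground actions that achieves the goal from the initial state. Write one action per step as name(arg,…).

bind(e,c); free(e)

1. bind(e,c)  →  {above(a), above(c), near(a,a), near(a,c), near(c,a), near(e,c), near(e,e), on(c), on(e)}
2. free(e)  →  {above(a), above(c), above(e), near(a,a), near(a,c), near(c,a), near(e,c), near(e,e), on(c), on(e)}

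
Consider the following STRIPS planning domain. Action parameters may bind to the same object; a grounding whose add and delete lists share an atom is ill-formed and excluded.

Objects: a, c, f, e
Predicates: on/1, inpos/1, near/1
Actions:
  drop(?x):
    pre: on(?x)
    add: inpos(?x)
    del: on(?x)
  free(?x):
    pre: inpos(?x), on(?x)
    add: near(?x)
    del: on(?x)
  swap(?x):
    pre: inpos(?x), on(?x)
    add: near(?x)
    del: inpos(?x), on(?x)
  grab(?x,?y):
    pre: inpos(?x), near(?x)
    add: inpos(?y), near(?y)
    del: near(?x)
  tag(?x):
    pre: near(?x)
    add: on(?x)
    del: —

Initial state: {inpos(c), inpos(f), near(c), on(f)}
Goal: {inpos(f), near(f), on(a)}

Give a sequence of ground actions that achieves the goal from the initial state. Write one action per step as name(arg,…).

1. free(f)  →  {inpos(c), inpos(f), near(c), near(f)}
2. grab(c,a)  →  {inpos(a), inpos(c), inpos(f), near(a), near(f)}
3. tag(a)  →  {inpos(a), inpos(c), inpos(f), near(a), near(f), on(a)}

free(f); grab(c,a); tag(a)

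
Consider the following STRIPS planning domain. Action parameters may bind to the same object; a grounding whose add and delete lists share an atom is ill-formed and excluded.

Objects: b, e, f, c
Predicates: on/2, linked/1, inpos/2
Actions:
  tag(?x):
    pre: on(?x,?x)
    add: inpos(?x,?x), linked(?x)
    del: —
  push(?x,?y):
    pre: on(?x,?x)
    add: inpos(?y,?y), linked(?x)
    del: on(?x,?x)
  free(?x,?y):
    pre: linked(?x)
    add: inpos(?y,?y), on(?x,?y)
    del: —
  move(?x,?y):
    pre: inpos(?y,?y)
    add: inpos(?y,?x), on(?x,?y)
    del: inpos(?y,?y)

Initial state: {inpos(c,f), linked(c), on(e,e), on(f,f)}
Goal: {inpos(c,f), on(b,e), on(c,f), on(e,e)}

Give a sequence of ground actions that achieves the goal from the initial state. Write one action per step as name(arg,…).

1. tag(e)  →  {inpos(c,f), inpos(e,e), linked(c), linked(e), on(e,e), on(f,f)}
2. free(c,f)  →  {inpos(c,f), inpos(e,e), inpos(f,f), linked(c), linked(e), on(c,f), on(e,e), on(f,f)}
3. move(b,e)  →  {inpos(c,f), inpos(e,b), inpos(f,f), linked(c), linked(e), on(b,e), on(c,f), on(e,e), on(f,f)}

tag(e); free(c,f); move(b,e)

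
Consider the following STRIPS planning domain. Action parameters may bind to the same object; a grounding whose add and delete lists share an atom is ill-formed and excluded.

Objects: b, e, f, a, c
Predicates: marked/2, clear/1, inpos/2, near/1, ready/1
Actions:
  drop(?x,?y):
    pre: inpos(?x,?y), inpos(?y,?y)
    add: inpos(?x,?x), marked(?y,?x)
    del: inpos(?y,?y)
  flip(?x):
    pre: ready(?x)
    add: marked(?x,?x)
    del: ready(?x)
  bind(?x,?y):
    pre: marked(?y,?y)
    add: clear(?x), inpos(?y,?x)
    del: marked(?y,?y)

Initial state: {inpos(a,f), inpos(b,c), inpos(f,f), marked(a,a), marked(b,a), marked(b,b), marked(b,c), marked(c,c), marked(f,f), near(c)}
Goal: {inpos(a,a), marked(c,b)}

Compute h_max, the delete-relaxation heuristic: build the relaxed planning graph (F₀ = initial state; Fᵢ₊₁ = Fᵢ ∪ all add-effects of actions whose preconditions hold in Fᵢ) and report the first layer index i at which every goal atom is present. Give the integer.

F0 = init (10 atoms)
F1 = F0 ∪ {clear(a), clear(b), clear(c), clear(e), clear(f), inpos(a,a), inpos(a,b), inpos(a,c), inpos(a,e), inpos(b,a), inpos(b,b), inpos(b,e), inpos(b,f), inpos(c,a), inpos(c,b), inpos(c,c), inpos(c,e), inpos(c,f), inpos(f,a), inpos(f,b), inpos(f,c), inpos(f,e), marked(f,a)}  (33 atoms)
F2 = F1 ∪ {marked(a,b), marked(a,c), marked(a,f), marked(b,f), marked(c,a), marked(c,b), marked(c,f), marked(f,b), marked(f,c)}  (42 atoms)
goal ⊆ F2  ⇒  h_max = 2

2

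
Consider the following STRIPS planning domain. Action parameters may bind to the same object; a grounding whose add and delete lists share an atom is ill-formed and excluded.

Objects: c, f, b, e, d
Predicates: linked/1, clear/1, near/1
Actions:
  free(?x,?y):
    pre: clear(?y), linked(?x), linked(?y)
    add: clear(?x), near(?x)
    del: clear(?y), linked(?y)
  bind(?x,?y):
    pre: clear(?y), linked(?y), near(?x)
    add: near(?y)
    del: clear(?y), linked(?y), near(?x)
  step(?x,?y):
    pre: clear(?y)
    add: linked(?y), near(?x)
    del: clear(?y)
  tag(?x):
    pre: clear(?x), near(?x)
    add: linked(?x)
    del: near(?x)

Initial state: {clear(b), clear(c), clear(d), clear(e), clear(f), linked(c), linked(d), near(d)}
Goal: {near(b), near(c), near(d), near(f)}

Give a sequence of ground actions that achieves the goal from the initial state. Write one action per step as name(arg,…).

1. free(c,d)  →  {clear(b), clear(c), clear(e), clear(f), linked(c), near(c), near(d)}
2. step(f,c)  →  {clear(b), clear(e), clear(f), linked(c), near(c), near(d), near(f)}
3. step(b,f)  →  {clear(b), clear(e), linked(c), linked(f), near(b), near(c), near(d), near(f)}

free(c,d); step(f,c); step(b,f)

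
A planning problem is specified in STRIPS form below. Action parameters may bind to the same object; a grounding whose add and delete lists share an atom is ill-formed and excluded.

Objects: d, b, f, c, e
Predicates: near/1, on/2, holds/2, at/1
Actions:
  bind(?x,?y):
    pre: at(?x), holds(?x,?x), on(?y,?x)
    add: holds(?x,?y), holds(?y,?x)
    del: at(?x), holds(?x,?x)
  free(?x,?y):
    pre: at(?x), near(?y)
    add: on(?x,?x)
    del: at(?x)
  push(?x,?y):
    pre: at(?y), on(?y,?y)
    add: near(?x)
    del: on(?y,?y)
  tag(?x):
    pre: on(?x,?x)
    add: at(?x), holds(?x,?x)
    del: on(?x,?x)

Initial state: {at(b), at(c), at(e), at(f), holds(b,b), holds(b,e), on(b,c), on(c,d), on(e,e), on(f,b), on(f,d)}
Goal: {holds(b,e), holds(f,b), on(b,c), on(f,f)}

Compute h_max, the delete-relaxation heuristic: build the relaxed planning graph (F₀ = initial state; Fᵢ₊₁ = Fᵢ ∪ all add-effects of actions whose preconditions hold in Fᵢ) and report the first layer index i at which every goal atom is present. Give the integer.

F0 = init (11 atoms)
F1 = F0 ∪ {holds(b,f), holds(e,e), holds(f,b), near(b), near(c), near(d), near(e), near(f)}  (19 atoms)
F2 = F1 ∪ {on(b,b), on(c,c), on(f,f)}  (22 atoms)
goal ⊆ F2  ⇒  h_max = 2

2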